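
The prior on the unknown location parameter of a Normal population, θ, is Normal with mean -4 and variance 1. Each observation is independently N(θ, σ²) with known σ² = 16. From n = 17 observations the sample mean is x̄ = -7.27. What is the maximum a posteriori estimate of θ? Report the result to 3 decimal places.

θ̂_MAP = -5.685

n = 17, x̄ = -7.27.
For a Normal prior and Normal likelihood with known variance, the posterior is Normal; its mode equals its mean, the precision-weighted average.
Prior precision 1/σ₀² = 1/1 = 1; data precision n/σ² = 17/16 = 1.0625.
θ̂ = (1·(-4) + 1.0625·(-7.27)) / (1 + 1.0625) = (-11.724375)/2.0625 = -6253/1100 ≈ -5.685.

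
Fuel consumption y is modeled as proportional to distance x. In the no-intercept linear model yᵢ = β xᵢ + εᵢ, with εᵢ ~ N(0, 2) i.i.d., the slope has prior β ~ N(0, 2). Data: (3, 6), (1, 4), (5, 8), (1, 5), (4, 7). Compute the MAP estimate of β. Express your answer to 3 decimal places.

β̂_MAP = 1.792

log p(β | y) = −Σ(yᵢ − βxᵢ)²/(2·2) − β²/(2·2) + const.
Setting the derivative to zero: Σxᵢ(yᵢ − βxᵢ)/2 − β/2 = 0, so β = Σxᵢyᵢ / (Σxᵢ² + σ²/τ²).
Σxᵢyᵢ = 3·6 + 1·4 + 5·8 + 1·5 + 4·7 = 95; Σxᵢ² = 52; σ²/τ² = 1.
β̂_MAP = 95 / (52 + 1) = 95/53 ≈ 1.792.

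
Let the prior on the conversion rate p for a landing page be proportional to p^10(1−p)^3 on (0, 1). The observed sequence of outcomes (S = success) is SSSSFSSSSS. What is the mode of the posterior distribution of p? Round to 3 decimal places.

The prior density ∝ p^10(1−p)^3 is the kernel of Beta(11, 4).
Data: 9 successes in 10 trials (from the sequence). The binomial likelihood contributes p^9(1−p)^1, so the posterior is Beta(11+9, 4+1) = Beta(20, 5).
For Beta(a, b) with a, b > 1 the mode is (a−1)/(a+b−2) = 19/23 ≈ 0.826.

p̂_MAP = 0.826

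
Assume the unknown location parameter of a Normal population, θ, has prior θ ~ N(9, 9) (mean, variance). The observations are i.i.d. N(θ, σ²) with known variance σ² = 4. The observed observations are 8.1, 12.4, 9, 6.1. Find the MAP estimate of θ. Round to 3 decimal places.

θ̂_MAP = 8.910

n = 4; x̄ = (8.1 + 12.4 + 9 + 6.1)/4 = 35.6/4 = 8.9.
For a Normal prior and Normal likelihood with known variance, the posterior is Normal; its mode equals its mean, the precision-weighted average.
Prior precision 1/σ₀² = 1/9; data precision n/σ² = 4/4 = 1.
θ̂ = ((1/9)·9 + 1·8.9) / (1/9 + 1) = 9.9/(10/9) = 8.910.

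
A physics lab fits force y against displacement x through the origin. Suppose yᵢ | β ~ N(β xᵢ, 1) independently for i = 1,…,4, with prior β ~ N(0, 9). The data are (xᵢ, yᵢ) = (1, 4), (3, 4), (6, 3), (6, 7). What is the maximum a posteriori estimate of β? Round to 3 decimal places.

β̂_MAP = 0.926

log p(β | y) = −Σ(yᵢ − βxᵢ)²/(2·1) − β²/(2·9) + const.
Setting the derivative to zero: Σxᵢ(yᵢ − βxᵢ)/1 − β/9 = 0, so β = Σxᵢyᵢ / (Σxᵢ² + σ²/τ²).
Σxᵢyᵢ = 1·4 + 3·4 + 6·3 + 6·7 = 76; Σxᵢ² = 82; σ²/τ² = 1/9.
β̂_MAP = 76 / (82 + 1/9) = 76/(739/9) = 684/739 ≈ 0.926.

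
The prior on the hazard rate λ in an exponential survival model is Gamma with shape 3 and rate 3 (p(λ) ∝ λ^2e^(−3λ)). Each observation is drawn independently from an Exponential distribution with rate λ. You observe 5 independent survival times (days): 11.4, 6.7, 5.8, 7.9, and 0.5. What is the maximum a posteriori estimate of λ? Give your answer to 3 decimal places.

The Exponential(rate=λ) likelihood is ∝ λ^n e^(−λΣtᵢ). Here n = 5 and Σtᵢ = 11.4 + 6.7 + 5.8 + 7.9 + 0.5 = 32.3.
Posterior ∝ λ^2e^(−3λ) · λ^5e^(−32.3λ) = λ^7e^(−35.3λ), i.e. Gamma(8, 35.3).
Mode = (a−1)/b = 7/35.3 ≈ 0.198.

λ̂_MAP = 0.198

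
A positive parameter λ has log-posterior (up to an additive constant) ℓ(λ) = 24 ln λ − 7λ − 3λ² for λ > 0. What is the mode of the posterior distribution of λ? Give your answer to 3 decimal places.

λ̂_MAP = 1.500

ℓ'(λ) = 24/λ − 7 − 6λ. Setting this to zero and multiplying by λ: 6λ² + 7λ − 24 = 0.
λ = (−7 + √(7² + 4·6·24)) / (2·6) = (−7 + √625) / 12 = (−7 + 25)/12 = 3/2.
ℓ''(λ) = −24/λ² − 6 < 0, confirming a maximum.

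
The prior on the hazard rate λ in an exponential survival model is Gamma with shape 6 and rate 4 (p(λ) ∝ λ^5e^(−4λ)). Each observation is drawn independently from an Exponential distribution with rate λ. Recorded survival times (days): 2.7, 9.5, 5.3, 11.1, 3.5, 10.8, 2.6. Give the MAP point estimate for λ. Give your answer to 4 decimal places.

λ̂_MAP = 0.2424

The Exponential(rate=λ) likelihood is ∝ λ^n e^(−λΣtᵢ). Here n = 7 and Σtᵢ = 2.7 + 9.5 + 5.3 + 11.1 + 3.5 + 10.8 + 2.6 = 45.5.
Posterior ∝ λ^5e^(−4λ) · λ^7e^(−45.5λ) = λ^12e^(−49.5λ), i.e. Gamma(13, 49.5).
Mode = (a−1)/b = 12/49.5 ≈ 0.2424.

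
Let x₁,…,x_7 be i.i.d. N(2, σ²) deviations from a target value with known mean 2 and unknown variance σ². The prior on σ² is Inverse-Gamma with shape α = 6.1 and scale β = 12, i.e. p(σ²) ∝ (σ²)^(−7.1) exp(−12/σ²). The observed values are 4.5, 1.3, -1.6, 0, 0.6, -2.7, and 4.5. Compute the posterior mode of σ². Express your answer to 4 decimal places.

Sum of squared deviations about the known mean: SS = (4.5−2)² + (1.3−2)² + (-1.6−2)² + (0−2)² + (0.6−2)² + (-2.7−2)² + (4.5−2)² = 54.
The Normal likelihood contributes (σ²)^(−n/2) exp(−SS/(2σ²)), so the posterior is Inverse-Gamma(α + n/2, β + SS/2) = Inverse-Gamma(9.6, 39).
The mode of Inverse-Gamma(a, b) is b/(a+1) = 39/10.6 ≈ 3.6792.

σ̂²_MAP = 3.6792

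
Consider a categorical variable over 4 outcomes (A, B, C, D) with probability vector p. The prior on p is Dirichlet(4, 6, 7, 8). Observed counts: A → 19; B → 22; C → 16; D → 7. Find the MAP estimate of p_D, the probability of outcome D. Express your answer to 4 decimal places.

MAP estimate of p_D = 0.1647

The posterior is Dirichlet(αᵢ + nᵢ) = Dirichlet(23, 28, 23, 15).
For a Dirichlet(a₁,…,a_K) with all aᵢ > 1, the mode has j-th component (aⱼ − 1)/(Σaᵢ − K).
Here Σaᵢ = 89 and K = 4, so p_D = (15 − 1)/(89 − 4) = 14/85 ≈ 0.1647.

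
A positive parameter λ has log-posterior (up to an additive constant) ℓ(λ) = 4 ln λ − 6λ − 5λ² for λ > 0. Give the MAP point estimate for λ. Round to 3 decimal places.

λ̂_MAP = 0.400

ℓ'(λ) = 4/λ − 6 − 10λ. Setting this to zero and multiplying by λ: 10λ² + 6λ − 4 = 0.
λ = (−6 + √(6² + 4·10·4)) / (2·10) = (−6 + √196) / 20 = (−6 + 14)/20 = 2/5.
ℓ''(λ) = −4/λ² − 10 < 0, confirming a maximum.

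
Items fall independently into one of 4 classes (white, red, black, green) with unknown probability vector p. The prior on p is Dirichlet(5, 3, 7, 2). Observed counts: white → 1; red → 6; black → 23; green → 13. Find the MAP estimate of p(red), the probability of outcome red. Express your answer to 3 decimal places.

The posterior is Dirichlet(αᵢ + nᵢ) = Dirichlet(6, 9, 30, 15).
For a Dirichlet(a₁,…,a_K) with all aᵢ > 1, the mode has j-th component (aⱼ − 1)/(Σaᵢ − K).
Here Σaᵢ = 60 and K = 4, so p(red) = (9 − 1)/(60 − 4) = 8/56 ≈ 0.143.

MAP estimate of p(red) = 0.143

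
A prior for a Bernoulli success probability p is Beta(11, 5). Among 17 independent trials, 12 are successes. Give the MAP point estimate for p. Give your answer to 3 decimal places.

Prior: Beta(11, 5).
Data: 12 successes in 17 trials. The binomial likelihood contributes p^12(1−p)^5, so the posterior is Beta(11+12, 5+5) = Beta(23, 10).
For Beta(a, b) with a, b > 1 the mode is (a−1)/(a+b−2) = 22/31 ≈ 0.710.

p̂_MAP = 0.710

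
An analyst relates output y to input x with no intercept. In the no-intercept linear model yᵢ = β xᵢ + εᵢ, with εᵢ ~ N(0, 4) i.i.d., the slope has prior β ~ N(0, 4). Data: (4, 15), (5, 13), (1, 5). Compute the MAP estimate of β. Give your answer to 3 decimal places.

β̂_MAP = 3.023

log p(β | y) = −Σ(yᵢ − βxᵢ)²/(2·4) − β²/(2·4) + const.
Setting the derivative to zero: Σxᵢ(yᵢ − βxᵢ)/4 − β/4 = 0, so β = Σxᵢyᵢ / (Σxᵢ² + σ²/τ²).
Σxᵢyᵢ = 4·15 + 5·13 + 1·5 = 130; Σxᵢ² = 42; σ²/τ² = 1.
β̂_MAP = 130 / (42 + 1) = 130/43 ≈ 3.023.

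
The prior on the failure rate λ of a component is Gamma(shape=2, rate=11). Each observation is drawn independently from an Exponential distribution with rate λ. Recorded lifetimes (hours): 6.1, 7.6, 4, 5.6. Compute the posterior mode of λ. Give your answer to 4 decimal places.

The Exponential(rate=λ) likelihood is ∝ λ^n e^(−λΣtᵢ). Here n = 4 and Σtᵢ = 6.1 + 7.6 + 4 + 5.6 = 23.3.
Posterior ∝ λe^(−11λ) · λ^4e^(−23.3λ) = λ^5e^(−34.3λ), i.e. Gamma(6, 34.3).
Mode = (a−1)/b = 5/34.3 ≈ 0.1458.

λ̂_MAP = 0.1458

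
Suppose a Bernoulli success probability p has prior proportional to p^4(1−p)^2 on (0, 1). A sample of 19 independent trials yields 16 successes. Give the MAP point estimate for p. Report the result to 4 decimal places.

The prior density ∝ p^4(1−p)^2 is the kernel of Beta(5, 3).
Data: 16 successes in 19 trials. The binomial likelihood contributes p^16(1−p)^3, so the posterior is Beta(5+16, 3+3) = Beta(21, 6).
For Beta(a, b) with a, b > 1 the mode is (a−1)/(a+b−2) = 20/25 ≈ 0.8000.

p̂_MAP = 0.8000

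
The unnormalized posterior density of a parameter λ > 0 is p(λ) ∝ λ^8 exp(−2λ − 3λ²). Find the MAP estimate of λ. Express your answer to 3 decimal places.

ℓ'(λ) = 8/λ − 2 − 6λ. Setting this to zero and multiplying by λ: 6λ² + 2λ − 8 = 0.
λ = (−2 + √(2² + 4·6·8)) / (2·6) = (−2 + √196) / 12 = (−2 + 14)/12 = 1.
ℓ''(λ) = −8/λ² − 6 < 0, confirming a maximum.

λ̂_MAP = 1.000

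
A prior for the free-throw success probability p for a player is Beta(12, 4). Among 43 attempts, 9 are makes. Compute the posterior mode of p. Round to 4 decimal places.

p̂_MAP = 0.3509

Prior: Beta(12, 4).
Data: 9 successes in 43 trials. The binomial likelihood contributes p^9(1−p)^34, so the posterior is Beta(12+9, 4+34) = Beta(21, 38).
For Beta(a, b) with a, b > 1 the mode is (a−1)/(a+b−2) = 20/57 ≈ 0.3509.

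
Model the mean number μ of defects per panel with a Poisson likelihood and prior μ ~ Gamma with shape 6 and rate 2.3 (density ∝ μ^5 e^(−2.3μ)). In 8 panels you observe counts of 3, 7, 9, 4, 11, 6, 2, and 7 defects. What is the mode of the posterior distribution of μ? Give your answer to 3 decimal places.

μ̂_MAP = 5.243

Σxᵢ = 3+7+9+4+11+6+2+7 = 49, with n = 8.
Posterior ∝ μ^5e^(−2.3μ) · μ^49e^(−8μ) = μ^54e^(−10.3μ), i.e. Gamma(shape=55, rate=10.3).
The mode of a Gamma(a, b) with a ≥ 1 (shape–rate) is (a−1)/b = 54/10.3 ≈ 5.243.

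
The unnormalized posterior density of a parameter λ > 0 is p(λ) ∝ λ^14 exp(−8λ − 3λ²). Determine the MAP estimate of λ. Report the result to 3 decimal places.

λ̂_MAP = 1.000

ℓ'(λ) = 14/λ − 8 − 6λ. Setting this to zero and multiplying by λ: 6λ² + 8λ − 14 = 0.
λ = (−8 + √(8² + 4·6·14)) / (2·6) = (−8 + √400) / 12 = (−8 + 20)/12 = 1.
ℓ''(λ) = −14/λ² − 6 < 0, confirming a maximum.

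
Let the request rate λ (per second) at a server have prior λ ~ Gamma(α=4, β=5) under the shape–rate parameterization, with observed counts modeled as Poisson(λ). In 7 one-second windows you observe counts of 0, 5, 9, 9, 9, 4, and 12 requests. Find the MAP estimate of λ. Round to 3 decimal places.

Σxᵢ = 0+5+9+9+9+4+12 = 48, with n = 7.
Posterior ∝ λ^3e^(−5λ) · λ^48e^(−7λ) = λ^51e^(−12λ), i.e. Gamma(shape=52, rate=12).
The mode of a Gamma(a, b) with a ≥ 1 (shape–rate) is (a−1)/b = 51/12 ≈ 4.250.

λ̂_MAP = 4.250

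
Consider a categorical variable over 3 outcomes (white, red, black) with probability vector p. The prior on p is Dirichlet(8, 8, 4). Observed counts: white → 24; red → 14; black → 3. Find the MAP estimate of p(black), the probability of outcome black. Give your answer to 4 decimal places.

MAP estimate of p(black) = 0.1034

The posterior is Dirichlet(αᵢ + nᵢ) = Dirichlet(32, 22, 7).
For a Dirichlet(a₁,…,a_K) with all aᵢ > 1, the mode has j-th component (aⱼ − 1)/(Σaᵢ − K).
Here Σaᵢ = 61 and K = 3, so p(black) = (7 − 1)/(61 − 3) = 6/58 ≈ 0.1034.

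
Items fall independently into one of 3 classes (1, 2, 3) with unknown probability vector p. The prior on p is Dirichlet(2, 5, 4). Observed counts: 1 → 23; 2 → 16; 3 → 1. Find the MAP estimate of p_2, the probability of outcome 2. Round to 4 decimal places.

The posterior is Dirichlet(αᵢ + nᵢ) = Dirichlet(25, 21, 5).
For a Dirichlet(a₁,…,a_K) with all aᵢ > 1, the mode has j-th component (aⱼ − 1)/(Σaᵢ − K).
Here Σaᵢ = 51 and K = 3, so p_2 = (21 − 1)/(51 − 3) = 20/48 ≈ 0.4167.

MAP estimate: 0.4167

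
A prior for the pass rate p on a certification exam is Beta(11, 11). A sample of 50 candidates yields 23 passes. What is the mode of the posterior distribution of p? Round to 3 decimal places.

p̂_MAP = 0.471

Prior: Beta(11, 11).
Data: 23 successes in 50 trials. The binomial likelihood contributes p^23(1−p)^27, so the posterior is Beta(11+23, 11+27) = Beta(34, 38).
For Beta(a, b) with a, b > 1 the mode is (a−1)/(a+b−2) = 33/70 ≈ 0.471.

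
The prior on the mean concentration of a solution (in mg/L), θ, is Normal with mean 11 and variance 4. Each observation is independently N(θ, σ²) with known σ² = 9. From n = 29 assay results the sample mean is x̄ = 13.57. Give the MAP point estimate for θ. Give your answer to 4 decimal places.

n = 29, x̄ = 13.57.
For a Normal prior and Normal likelihood with known variance, the posterior is Normal; its mode equals its mean, the precision-weighted average.
Prior precision 1/σ₀² = 1/4 = 0.25; data precision n/σ² = 29/9.
θ̂ = (0.25·11 + (29/9)·13.57) / (0.25 + 29/9) = (10457/225)/(125/36) = 13.38496 ≈ 13.3850.

θ̂_MAP = 13.3850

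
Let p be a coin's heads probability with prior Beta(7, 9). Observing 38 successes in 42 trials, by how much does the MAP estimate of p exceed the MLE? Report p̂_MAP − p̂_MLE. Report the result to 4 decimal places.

Posterior is Beta(45, 13); MAP = (45−1)/(58−2) = 44/56 ≈ 0.78571.
MLE ignores the prior: p̂_MLE = k/n = 38/42 ≈ 0.90476.
Difference = 44/56 − 38/42 = -5/42 ≈ -0.1190.

MAP − MLE = -0.1190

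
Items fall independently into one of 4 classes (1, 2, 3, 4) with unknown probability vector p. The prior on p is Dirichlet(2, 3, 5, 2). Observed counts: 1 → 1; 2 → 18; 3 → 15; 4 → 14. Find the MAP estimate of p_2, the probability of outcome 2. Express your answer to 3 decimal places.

MAP estimate: 0.357

The posterior is Dirichlet(αᵢ + nᵢ) = Dirichlet(3, 21, 20, 16).
For a Dirichlet(a₁,…,a_K) with all aᵢ > 1, the mode has j-th component (aⱼ − 1)/(Σaᵢ − K).
Here Σaᵢ = 60 and K = 4, so p_2 = (21 − 1)/(60 − 4) = 20/56 ≈ 0.357.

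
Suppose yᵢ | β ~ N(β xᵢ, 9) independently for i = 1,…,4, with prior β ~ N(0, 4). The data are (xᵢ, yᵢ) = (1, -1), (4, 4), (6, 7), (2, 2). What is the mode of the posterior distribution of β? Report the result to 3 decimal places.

β̂_MAP = 1.030

log p(β | y) = −Σ(yᵢ − βxᵢ)²/(2·9) − β²/(2·4) + const.
Setting the derivative to zero: Σxᵢ(yᵢ − βxᵢ)/9 − β/4 = 0, so β = Σxᵢyᵢ / (Σxᵢ² + σ²/τ²).
Σxᵢyᵢ = 1·(-1) + 4·4 + 6·7 + 2·2 = 61; Σxᵢ² = 57; σ²/τ² = 2.25.
β̂_MAP = 61 / (57 + 2.25) = 61/59.25 ≈ 1.030.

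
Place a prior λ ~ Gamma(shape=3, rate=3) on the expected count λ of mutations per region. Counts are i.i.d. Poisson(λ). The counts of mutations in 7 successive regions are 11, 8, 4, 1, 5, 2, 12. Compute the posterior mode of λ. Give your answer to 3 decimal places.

λ̂_MAP = 4.500

Σxᵢ = 11+8+4+1+5+2+12 = 43, with n = 7.
Posterior ∝ λ^2e^(−3λ) · λ^43e^(−7λ) = λ^45e^(−10λ), i.e. Gamma(shape=46, rate=10).
The mode of a Gamma(a, b) with a ≥ 1 (shape–rate) is (a−1)/b = 45/10 ≈ 4.500.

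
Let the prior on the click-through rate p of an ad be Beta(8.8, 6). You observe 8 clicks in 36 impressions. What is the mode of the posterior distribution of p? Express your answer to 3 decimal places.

p̂_MAP = 0.324

Prior: Beta(8.8, 6).
Data: 8 successes in 36 trials. The binomial likelihood contributes p^8(1−p)^28, so the posterior is Beta(8.8+8, 6+28) = Beta(16.8, 34).
For Beta(a, b) with a, b > 1 the mode is (a−1)/(a+b−2) = 15.8/48.8 ≈ 0.324.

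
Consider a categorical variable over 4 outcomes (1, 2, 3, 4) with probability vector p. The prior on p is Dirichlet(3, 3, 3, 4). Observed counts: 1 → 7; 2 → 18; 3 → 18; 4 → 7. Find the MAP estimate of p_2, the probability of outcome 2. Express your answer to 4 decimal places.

MAP estimate: 0.3390

The posterior is Dirichlet(αᵢ + nᵢ) = Dirichlet(10, 21, 21, 11).
For a Dirichlet(a₁,…,a_K) with all aᵢ > 1, the mode has j-th component (aⱼ − 1)/(Σaᵢ − K).
Here Σaᵢ = 63 and K = 4, so p_2 = (21 − 1)/(63 − 4) = 20/59 ≈ 0.3390.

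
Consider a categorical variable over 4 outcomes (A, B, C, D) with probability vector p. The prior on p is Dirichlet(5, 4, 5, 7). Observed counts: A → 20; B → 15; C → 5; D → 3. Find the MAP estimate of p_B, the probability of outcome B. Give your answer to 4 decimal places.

MAP estimate of p_B = 0.3000

The posterior is Dirichlet(αᵢ + nᵢ) = Dirichlet(25, 19, 10, 10).
For a Dirichlet(a₁,…,a_K) with all aᵢ > 1, the mode has j-th component (aⱼ − 1)/(Σaᵢ − K).
Here Σaᵢ = 64 and K = 4, so p_B = (19 − 1)/(64 − 4) = 18/60 ≈ 0.3000.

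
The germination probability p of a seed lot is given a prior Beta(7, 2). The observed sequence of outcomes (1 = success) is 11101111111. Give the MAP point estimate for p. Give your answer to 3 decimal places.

Prior: Beta(7, 2).
Data: 10 successes in 11 trials (from the sequence). The binomial likelihood contributes p^10(1−p)^1, so the posterior is Beta(7+10, 2+1) = Beta(17, 3).
For Beta(a, b) with a, b > 1 the mode is (a−1)/(a+b−2) = 16/18 ≈ 0.889.

p̂_MAP = 0.889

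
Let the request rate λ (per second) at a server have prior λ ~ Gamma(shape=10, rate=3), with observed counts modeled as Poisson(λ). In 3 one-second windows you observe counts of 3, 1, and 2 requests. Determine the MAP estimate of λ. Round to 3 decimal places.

Σxᵢ = 3+1+2 = 6, with n = 3.
Posterior ∝ λ^9e^(−3λ) · λ^6e^(−3λ) = λ^15e^(−6λ), i.e. Gamma(shape=16, rate=6).
The mode of a Gamma(a, b) with a ≥ 1 (shape–rate) is (a−1)/b = 15/6 ≈ 2.500.

λ̂_MAP = 2.500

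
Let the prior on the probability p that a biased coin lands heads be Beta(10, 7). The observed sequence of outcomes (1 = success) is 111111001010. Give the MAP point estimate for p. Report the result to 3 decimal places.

p̂_MAP = 0.630

Prior: Beta(10, 7).
Data: 8 successes in 12 trials (from the sequence). The binomial likelihood contributes p^8(1−p)^4, so the posterior is Beta(10+8, 7+4) = Beta(18, 11).
For Beta(a, b) with a, b > 1 the mode is (a−1)/(a+b−2) = 17/27 ≈ 0.630.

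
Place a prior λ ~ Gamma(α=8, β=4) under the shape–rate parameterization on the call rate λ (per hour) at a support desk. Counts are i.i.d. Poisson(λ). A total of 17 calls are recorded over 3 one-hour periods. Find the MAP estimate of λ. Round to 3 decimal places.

λ̂_MAP = 3.429

Σxᵢ = 17, n = 3.
Posterior ∝ λ^7e^(−4λ) · λ^17e^(−3λ) = λ^24e^(−7λ), i.e. Gamma(shape=25, rate=7).
The mode of a Gamma(a, b) with a ≥ 1 (shape–rate) is (a−1)/b = 24/7 ≈ 3.429.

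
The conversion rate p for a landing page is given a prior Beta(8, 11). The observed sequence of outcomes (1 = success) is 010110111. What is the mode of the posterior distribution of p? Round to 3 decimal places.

Prior: Beta(8, 11).
Data: 6 successes in 9 trials (from the sequence). The binomial likelihood contributes p^6(1−p)^3, so the posterior is Beta(8+6, 11+3) = Beta(14, 14).
For Beta(a, b) with a, b > 1 the mode is (a−1)/(a+b−2) = 13/26 ≈ 0.500.

p̂_MAP = 0.500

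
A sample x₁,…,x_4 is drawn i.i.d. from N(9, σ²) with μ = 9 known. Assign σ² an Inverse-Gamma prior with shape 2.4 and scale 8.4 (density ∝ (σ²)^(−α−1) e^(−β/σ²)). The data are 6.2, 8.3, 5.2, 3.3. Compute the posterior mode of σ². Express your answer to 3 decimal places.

Sum of squared deviations about the known mean: SS = (6.2−9)² + (8.3−9)² + (5.2−9)² + (3.3−9)² = 55.26.
The Normal likelihood contributes (σ²)^(−n/2) exp(−SS/(2σ²)), so the posterior is Inverse-Gamma(α + n/2, β + SS/2) = Inverse-Gamma(4.4, 36.03).
The mode of Inverse-Gamma(a, b) is b/(a+1) = 36.03/5.4 ≈ 6.672.

σ̂²_MAP = 6.672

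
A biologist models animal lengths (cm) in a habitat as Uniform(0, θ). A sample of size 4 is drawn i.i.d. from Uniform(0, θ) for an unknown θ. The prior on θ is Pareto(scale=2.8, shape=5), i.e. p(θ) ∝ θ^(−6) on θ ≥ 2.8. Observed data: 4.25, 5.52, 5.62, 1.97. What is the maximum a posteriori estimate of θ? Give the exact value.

The Uniform(0, θ) likelihood is θ^(−n) for θ ≥ max(xᵢ), zero otherwise. Here max(xᵢ) = 5.62.
Posterior ∝ θ^(−6) · θ^(−4) = θ^(−10) on θ ≥ max(2.8, 5.62) = 5.62.
This density is strictly decreasing in θ, so the posterior mode lies at the lower boundary of the support.

θ̂_MAP = 5.62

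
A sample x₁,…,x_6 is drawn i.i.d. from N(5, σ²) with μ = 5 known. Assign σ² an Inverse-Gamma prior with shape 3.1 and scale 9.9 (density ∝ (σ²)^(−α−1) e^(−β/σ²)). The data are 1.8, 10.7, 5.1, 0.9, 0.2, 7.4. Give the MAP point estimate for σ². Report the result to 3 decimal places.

σ̂²_MAP = 7.616

Sum of squared deviations about the known mean: SS = (1.8−5)² + (10.7−5)² + (5.1−5)² + (0.9−5)² + (0.2−5)² + (7.4−5)² = 88.35.
The Normal likelihood contributes (σ²)^(−n/2) exp(−SS/(2σ²)), so the posterior is Inverse-Gamma(α + n/2, β + SS/2) = Inverse-Gamma(6.1, 54.075).
The mode of Inverse-Gamma(a, b) is b/(a+1) = 54.075/7.1 ≈ 7.616.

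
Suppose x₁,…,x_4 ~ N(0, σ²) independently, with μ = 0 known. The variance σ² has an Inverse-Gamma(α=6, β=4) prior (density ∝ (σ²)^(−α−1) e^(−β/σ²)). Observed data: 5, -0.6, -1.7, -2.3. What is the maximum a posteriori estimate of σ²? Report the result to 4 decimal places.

Sum of squared deviations about the known mean: SS = (5−0)² + (-0.6−0)² + (-1.7−0)² + (-2.3−0)² = 33.54.
The Normal likelihood contributes (σ²)^(−n/2) exp(−SS/(2σ²)), so the posterior is Inverse-Gamma(α + n/2, β + SS/2) = Inverse-Gamma(8, 20.77).
The mode of Inverse-Gamma(a, b) is b/(a+1) = 20.77/9 ≈ 2.3078.

σ̂²_MAP = 2.3078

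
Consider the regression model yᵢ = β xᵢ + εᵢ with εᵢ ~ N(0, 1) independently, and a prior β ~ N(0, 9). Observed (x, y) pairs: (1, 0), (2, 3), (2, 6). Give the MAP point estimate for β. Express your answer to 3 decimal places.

log p(β | y) = −Σ(yᵢ − βxᵢ)²/(2·1) − β²/(2·9) + const.
Setting the derivative to zero: Σxᵢ(yᵢ − βxᵢ)/1 − β/9 = 0, so β = Σxᵢyᵢ / (Σxᵢ² + σ²/τ²).
Σxᵢyᵢ = 1·0 + 2·3 + 2·6 = 18; Σxᵢ² = 9; σ²/τ² = 1/9.
β̂_MAP = 18 / (9 + 1/9) = 18/(82/9) = 81/41 ≈ 1.976.

β̂_MAP = 1.976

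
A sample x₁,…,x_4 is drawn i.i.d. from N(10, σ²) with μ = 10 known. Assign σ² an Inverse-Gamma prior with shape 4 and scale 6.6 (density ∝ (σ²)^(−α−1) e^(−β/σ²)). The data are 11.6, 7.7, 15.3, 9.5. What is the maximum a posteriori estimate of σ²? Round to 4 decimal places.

Sum of squared deviations about the known mean: SS = (11.6−10)² + (7.7−10)² + (15.3−10)² + (9.5−10)² = 36.19.
The Normal likelihood contributes (σ²)^(−n/2) exp(−SS/(2σ²)), so the posterior is Inverse-Gamma(α + n/2, β + SS/2) = Inverse-Gamma(6, 24.695).
The mode of Inverse-Gamma(a, b) is b/(a+1) = 24.695/7 ≈ 3.5279.

σ̂²_MAP = 3.5279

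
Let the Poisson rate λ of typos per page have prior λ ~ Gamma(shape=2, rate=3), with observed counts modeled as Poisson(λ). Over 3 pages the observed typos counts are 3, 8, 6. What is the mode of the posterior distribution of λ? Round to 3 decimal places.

Σxᵢ = 3+8+6 = 17, with n = 3.
Posterior ∝ λe^(−3λ) · λ^17e^(−3λ) = λ^18e^(−6λ), i.e. Gamma(shape=19, rate=6).
The mode of a Gamma(a, b) with a ≥ 1 (shape–rate) is (a−1)/b = 18/6 ≈ 3.000.

λ̂_MAP = 3.000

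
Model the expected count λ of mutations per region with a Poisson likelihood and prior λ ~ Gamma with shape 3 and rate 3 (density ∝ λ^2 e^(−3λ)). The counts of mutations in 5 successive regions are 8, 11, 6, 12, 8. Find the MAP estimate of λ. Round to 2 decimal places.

Σxᵢ = 8+11+6+12+8 = 45, with n = 5.
Posterior ∝ λ^2e^(−3λ) · λ^45e^(−5λ) = λ^47e^(−8λ), i.e. Gamma(shape=48, rate=8).
The mode of a Gamma(a, b) with a ≥ 1 (shape–rate) is (a−1)/b = 47/8 ≈ 5.88.

λ̂_MAP = 5.88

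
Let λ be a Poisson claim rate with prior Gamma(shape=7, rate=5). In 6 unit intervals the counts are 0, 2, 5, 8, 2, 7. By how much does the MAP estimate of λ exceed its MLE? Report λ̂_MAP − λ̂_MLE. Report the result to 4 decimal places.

Σxᵢ = 24. Posterior is Gamma(31, 11); MAP = (31−1)/11 = 30/11 ≈ 2.72727.
MLE = x̄ = 24/6 ≈ 4.00000.
Difference = 30/11 − 24/6 = -14/11 ≈ -1.2727.

MAP − MLE = -1.2727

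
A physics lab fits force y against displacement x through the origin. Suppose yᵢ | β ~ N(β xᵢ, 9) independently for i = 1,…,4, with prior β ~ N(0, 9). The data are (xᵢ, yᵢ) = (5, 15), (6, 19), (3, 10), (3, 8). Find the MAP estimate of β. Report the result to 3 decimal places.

log p(β | y) = −Σ(yᵢ − βxᵢ)²/(2·9) − β²/(2·9) + const.
Setting the derivative to zero: Σxᵢ(yᵢ − βxᵢ)/9 − β/9 = 0, so β = Σxᵢyᵢ / (Σxᵢ² + σ²/τ²).
Σxᵢyᵢ = 5·15 + 6·19 + 3·10 + 3·8 = 243; Σxᵢ² = 79; σ²/τ² = 1.
β̂_MAP = 243 / (79 + 1) = 243/80 ≈ 3.038.

β̂_MAP = 3.038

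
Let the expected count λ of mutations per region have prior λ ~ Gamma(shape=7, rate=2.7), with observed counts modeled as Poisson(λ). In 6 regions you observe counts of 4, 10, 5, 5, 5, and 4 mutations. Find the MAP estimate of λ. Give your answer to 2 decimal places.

Σxᵢ = 4+10+5+5+5+4 = 33, with n = 6.
Posterior ∝ λ^6e^(−2.7λ) · λ^33e^(−6λ) = λ^39e^(−8.7λ), i.e. Gamma(shape=40, rate=8.7).
The mode of a Gamma(a, b) with a ≥ 1 (shape–rate) is (a−1)/b = 39/8.7 ≈ 4.48.

λ̂_MAP = 4.48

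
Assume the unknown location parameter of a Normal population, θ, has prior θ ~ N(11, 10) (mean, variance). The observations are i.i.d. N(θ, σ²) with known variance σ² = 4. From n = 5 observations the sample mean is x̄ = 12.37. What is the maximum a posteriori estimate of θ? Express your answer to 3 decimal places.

n = 5, x̄ = 12.37.
For a Normal prior and Normal likelihood with known variance, the posterior is Normal; its mode equals its mean, the precision-weighted average.
Prior precision 1/σ₀² = 1/10 = 0.1; data precision n/σ² = 5/4 = 1.25.
θ̂ = (0.1·11 + 1.25·12.37) / (0.1 + 1.25) = 16.5625/1.35 = 1325/108 ≈ 12.269.

θ̂_MAP = 12.269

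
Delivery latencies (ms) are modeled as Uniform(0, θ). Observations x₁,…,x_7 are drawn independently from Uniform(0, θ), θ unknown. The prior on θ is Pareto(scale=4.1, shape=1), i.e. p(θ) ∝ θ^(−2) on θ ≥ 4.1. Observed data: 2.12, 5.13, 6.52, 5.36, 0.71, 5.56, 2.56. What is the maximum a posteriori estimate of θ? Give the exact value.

The Uniform(0, θ) likelihood is θ^(−n) for θ ≥ max(xᵢ), zero otherwise. Here max(xᵢ) = 6.52.
Posterior ∝ θ^(−2) · θ^(−7) = θ^(−9) on θ ≥ max(4.1, 6.52) = 6.52.
This density is strictly decreasing in θ, so the posterior mode lies at the lower boundary of the support.

θ̂_MAP = 6.52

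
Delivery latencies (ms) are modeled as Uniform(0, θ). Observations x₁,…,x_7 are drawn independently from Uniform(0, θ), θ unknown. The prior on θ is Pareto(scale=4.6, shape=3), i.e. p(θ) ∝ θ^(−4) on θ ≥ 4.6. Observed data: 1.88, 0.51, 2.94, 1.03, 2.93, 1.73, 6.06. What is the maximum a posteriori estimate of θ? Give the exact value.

θ̂_MAP = 6.06

The Uniform(0, θ) likelihood is θ^(−n) for θ ≥ max(xᵢ), zero otherwise. Here max(xᵢ) = 6.06.
Posterior ∝ θ^(−4) · θ^(−7) = θ^(−11) on θ ≥ max(4.6, 6.06) = 6.06.
This density is strictly decreasing in θ, so the posterior mode lies at the lower boundary of the support.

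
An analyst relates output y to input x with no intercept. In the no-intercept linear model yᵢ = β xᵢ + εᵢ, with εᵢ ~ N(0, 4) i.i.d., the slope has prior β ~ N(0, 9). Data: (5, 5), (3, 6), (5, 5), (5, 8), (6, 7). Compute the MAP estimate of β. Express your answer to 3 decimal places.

log p(β | y) = −Σ(yᵢ − βxᵢ)²/(2·4) − β²/(2·9) + const.
Setting the derivative to zero: Σxᵢ(yᵢ − βxᵢ)/4 − β/9 = 0, so β = Σxᵢyᵢ / (Σxᵢ² + σ²/τ²).
Σxᵢyᵢ = 5·5 + 3·6 + 5·5 + 5·8 + 6·7 = 150; Σxᵢ² = 120; σ²/τ² = 4/9.
β̂_MAP = 150 / (120 + 4/9) = 150/(1084/9) = 675/542 ≈ 1.245.

β̂_MAP = 1.245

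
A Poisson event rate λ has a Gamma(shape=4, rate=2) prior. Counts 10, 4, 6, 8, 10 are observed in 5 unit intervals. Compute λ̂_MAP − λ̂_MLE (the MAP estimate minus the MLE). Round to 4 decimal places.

MAP − MLE = -1.7429

Σxᵢ = 38. Posterior is Gamma(42, 7); MAP = (42−1)/7 = 41/7 ≈ 5.85714.
MLE = x̄ = 38/5 ≈ 7.60000.
Difference = 41/7 − 38/5 = -61/35 ≈ -1.7429.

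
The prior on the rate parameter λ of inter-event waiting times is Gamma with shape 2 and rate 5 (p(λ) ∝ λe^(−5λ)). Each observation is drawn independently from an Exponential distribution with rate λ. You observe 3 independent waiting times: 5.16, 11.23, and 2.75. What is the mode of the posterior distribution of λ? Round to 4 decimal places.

The Exponential(rate=λ) likelihood is ∝ λ^n e^(−λΣtᵢ). Here n = 3 and Σtᵢ = 5.16 + 11.23 + 2.75 = 19.14.
Posterior ∝ λe^(−5λ) · λ^3e^(−19.14λ) = λ^4e^(−24.14λ), i.e. Gamma(5, 24.14).
Mode = (a−1)/b = 4/24.14 ≈ 0.1657.

λ̂_MAP = 0.1657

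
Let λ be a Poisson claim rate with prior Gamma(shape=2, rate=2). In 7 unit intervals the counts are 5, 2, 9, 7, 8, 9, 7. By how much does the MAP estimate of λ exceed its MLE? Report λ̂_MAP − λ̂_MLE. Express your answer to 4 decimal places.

MAP − MLE = -1.3810

Σxᵢ = 47. Posterior is Gamma(49, 9); MAP = (49−1)/9 = 48/9 ≈ 5.33333.
MLE = x̄ = 47/7 ≈ 6.71429.
Difference = 48/9 − 47/7 = -29/21 ≈ -1.3810.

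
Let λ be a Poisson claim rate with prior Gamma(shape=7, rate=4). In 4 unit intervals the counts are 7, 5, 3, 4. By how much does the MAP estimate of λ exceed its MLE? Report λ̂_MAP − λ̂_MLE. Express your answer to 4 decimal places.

MAP − MLE = -1.6250

Σxᵢ = 19. Posterior is Gamma(26, 8); MAP = (26−1)/8 = 25/8 ≈ 3.12500.
MLE = x̄ = 19/4 ≈ 4.75000.
Difference = 25/8 − 19/4 = -13/8 ≈ -1.6250.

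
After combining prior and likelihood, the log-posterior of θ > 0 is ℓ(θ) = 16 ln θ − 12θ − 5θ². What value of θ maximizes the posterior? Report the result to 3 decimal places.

θ̂_MAP = 0.800

ℓ'(θ) = 16/θ − 12 − 10θ. Setting this to zero and multiplying by θ: 10θ² + 12θ − 16 = 0.
θ = (−12 + √(12² + 4·10·16)) / (2·10) = (−12 + √784) / 20 = (−12 + 28)/20 = 4/5.
ℓ''(θ) = −16/θ² − 10 < 0, confirming a maximum.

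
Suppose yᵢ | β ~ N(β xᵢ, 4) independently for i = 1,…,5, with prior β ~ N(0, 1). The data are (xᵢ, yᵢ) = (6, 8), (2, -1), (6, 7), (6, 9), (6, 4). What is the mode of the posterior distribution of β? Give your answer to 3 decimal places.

log p(β | y) = −Σ(yᵢ − βxᵢ)²/(2·4) − β²/(2·1) + const.
Setting the derivative to zero: Σxᵢ(yᵢ − βxᵢ)/4 − β/1 = 0, so β = Σxᵢyᵢ / (Σxᵢ² + σ²/τ²).
Σxᵢyᵢ = 6·8 + 2·(-1) + 6·7 + 6·9 + 6·4 = 166; Σxᵢ² = 148; σ²/τ² = 4.
β̂_MAP = 166 / (148 + 4) = 166/152 ≈ 1.092.

β̂_MAP = 1.092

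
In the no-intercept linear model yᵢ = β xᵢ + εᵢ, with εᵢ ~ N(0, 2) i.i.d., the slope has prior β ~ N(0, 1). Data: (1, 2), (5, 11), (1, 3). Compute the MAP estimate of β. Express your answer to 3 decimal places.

log p(β | y) = −Σ(yᵢ − βxᵢ)²/(2·2) − β²/(2·1) + const.
Setting the derivative to zero: Σxᵢ(yᵢ − βxᵢ)/2 − β/1 = 0, so β = Σxᵢyᵢ / (Σxᵢ² + σ²/τ²).
Σxᵢyᵢ = 1·2 + 5·11 + 1·3 = 60; Σxᵢ² = 27; σ²/τ² = 2.
β̂_MAP = 60 / (27 + 2) = 60/29 ≈ 2.069.

β̂_MAP = 2.069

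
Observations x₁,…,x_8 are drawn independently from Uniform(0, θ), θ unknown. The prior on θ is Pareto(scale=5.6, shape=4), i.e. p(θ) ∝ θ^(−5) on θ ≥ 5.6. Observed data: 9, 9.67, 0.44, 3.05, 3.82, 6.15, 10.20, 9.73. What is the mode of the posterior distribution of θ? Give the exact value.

θ̂_MAP = 10.20

The Uniform(0, θ) likelihood is θ^(−n) for θ ≥ max(xᵢ), zero otherwise. Here max(xᵢ) = 10.20.
Posterior ∝ θ^(−5) · θ^(−8) = θ^(−13) on θ ≥ max(5.6, 10.20) = 10.20.
This density is strictly decreasing in θ, so the posterior mode lies at the lower boundary of the support.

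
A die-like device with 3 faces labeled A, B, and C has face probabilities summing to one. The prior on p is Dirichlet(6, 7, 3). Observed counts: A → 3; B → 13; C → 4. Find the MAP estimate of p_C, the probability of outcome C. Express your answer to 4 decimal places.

MAP estimate of p_C = 0.1818

The posterior is Dirichlet(αᵢ + nᵢ) = Dirichlet(9, 20, 7).
For a Dirichlet(a₁,…,a_K) with all aᵢ > 1, the mode has j-th component (aⱼ − 1)/(Σaᵢ − K).
Here Σaᵢ = 36 and K = 3, so p_C = (7 − 1)/(36 − 3) = 6/33 ≈ 0.1818.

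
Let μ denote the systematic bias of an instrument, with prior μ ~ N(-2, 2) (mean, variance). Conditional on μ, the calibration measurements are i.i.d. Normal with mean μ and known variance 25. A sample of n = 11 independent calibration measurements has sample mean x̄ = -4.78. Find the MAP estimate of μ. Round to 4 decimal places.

n = 11, x̄ = -4.78.
For a Normal prior and Normal likelihood with known variance, the posterior is Normal; its mode equals its mean, the precision-weighted average.
Prior precision 1/σ₀² = 1/2 = 0.5; data precision n/σ² = 11/25 = 0.44.
μ̂ = (0.5·(-2) + 0.44·(-4.78)) / (0.5 + 0.44) = (-3.1032)/0.94 = -3879/1175 ≈ -3.3013.

μ̂_MAP = -3.3013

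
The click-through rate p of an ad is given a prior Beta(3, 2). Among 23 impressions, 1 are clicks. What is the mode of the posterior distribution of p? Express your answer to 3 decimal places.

p̂_MAP = 0.115

Prior: Beta(3, 2).
Data: 1 success in 23 trials. The binomial likelihood contributes p(1−p)^22, so the posterior is Beta(3+1, 2+22) = Beta(4, 24).
For Beta(a, b) with a, b > 1 the mode is (a−1)/(a+b−2) = 3/26 ≈ 0.115.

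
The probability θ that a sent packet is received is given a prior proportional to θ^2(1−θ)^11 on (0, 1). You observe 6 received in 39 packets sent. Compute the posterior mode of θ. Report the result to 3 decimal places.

The prior density ∝ θ^2(1−θ)^11 is the kernel of Beta(3, 12).
Data: 6 successes in 39 trials. The binomial likelihood contributes θ^6(1−θ)^33, so the posterior is Beta(3+6, 12+33) = Beta(9, 45).
For Beta(a, b) with a, b > 1 the mode is (a−1)/(a+b−2) = 8/52 ≈ 0.154.

θ̂_MAP = 0.154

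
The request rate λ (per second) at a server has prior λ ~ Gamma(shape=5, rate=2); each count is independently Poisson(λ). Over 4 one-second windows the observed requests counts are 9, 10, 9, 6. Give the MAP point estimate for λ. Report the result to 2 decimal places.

λ̂_MAP = 6.33

Σxᵢ = 9+10+9+6 = 34, with n = 4.
Posterior ∝ λ^4e^(−2λ) · λ^34e^(−4λ) = λ^38e^(−6λ), i.e. Gamma(shape=39, rate=6).
The mode of a Gamma(a, b) with a ≥ 1 (shape–rate) is (a−1)/b = 38/6 ≈ 6.33.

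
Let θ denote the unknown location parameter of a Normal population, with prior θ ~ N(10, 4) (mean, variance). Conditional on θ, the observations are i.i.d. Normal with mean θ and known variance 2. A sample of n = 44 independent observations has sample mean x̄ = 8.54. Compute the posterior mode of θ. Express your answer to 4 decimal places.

n = 44, x̄ = 8.54.
For a Normal prior and Normal likelihood with known variance, the posterior is Normal; its mode equals its mean, the precision-weighted average.
Prior precision 1/σ₀² = 1/4 = 0.25; data precision n/σ² = 44/2 = 22.
θ̂ = (0.25·10 + 22·8.54) / (0.25 + 22) = 190.38/22.25 = 19038/2225 ≈ 8.5564.

θ̂_MAP = 8.5564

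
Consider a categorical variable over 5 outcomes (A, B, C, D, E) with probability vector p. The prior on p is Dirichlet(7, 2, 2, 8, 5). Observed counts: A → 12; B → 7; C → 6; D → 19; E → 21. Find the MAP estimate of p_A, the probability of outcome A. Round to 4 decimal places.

The posterior is Dirichlet(αᵢ + nᵢ) = Dirichlet(19, 9, 8, 27, 26).
For a Dirichlet(a₁,…,a_K) with all aᵢ > 1, the mode has j-th component (aⱼ − 1)/(Σaᵢ − K).
Here Σaᵢ = 89 and K = 5, so p_A = (19 − 1)/(89 − 5) = 18/84 ≈ 0.2143.

MAP estimate of p_A = 0.2143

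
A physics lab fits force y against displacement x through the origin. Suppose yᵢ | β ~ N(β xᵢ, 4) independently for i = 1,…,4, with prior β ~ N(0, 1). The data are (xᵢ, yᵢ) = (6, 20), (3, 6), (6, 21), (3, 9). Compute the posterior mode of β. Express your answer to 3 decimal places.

β̂_MAP = 3.096

log p(β | y) = −Σ(yᵢ − βxᵢ)²/(2·4) − β²/(2·1) + const.
Setting the derivative to zero: Σxᵢ(yᵢ − βxᵢ)/4 − β/1 = 0, so β = Σxᵢyᵢ / (Σxᵢ² + σ²/τ²).
Σxᵢyᵢ = 6·20 + 3·6 + 6·21 + 3·9 = 291; Σxᵢ² = 90; σ²/τ² = 4.
β̂_MAP = 291 / (90 + 4) = 291/94 ≈ 3.096.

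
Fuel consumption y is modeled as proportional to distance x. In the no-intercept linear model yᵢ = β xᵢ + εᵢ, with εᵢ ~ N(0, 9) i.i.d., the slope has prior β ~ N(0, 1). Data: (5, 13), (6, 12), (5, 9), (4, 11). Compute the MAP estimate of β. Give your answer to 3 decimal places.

β̂_MAP = 2.036

log p(β | y) = −Σ(yᵢ − βxᵢ)²/(2·9) − β²/(2·1) + const.
Setting the derivative to zero: Σxᵢ(yᵢ − βxᵢ)/9 − β/1 = 0, so β = Σxᵢyᵢ / (Σxᵢ² + σ²/τ²).
Σxᵢyᵢ = 5·13 + 6·12 + 5·9 + 4·11 = 226; Σxᵢ² = 102; σ²/τ² = 9.
β̂_MAP = 226 / (102 + 9) = 226/111 ≈ 2.036.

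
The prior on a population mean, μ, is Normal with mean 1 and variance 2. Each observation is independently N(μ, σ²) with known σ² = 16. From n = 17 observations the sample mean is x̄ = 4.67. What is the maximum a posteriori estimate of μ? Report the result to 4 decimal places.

μ̂_MAP = 3.4956

n = 17, x̄ = 4.67.
For a Normal prior and Normal likelihood with known variance, the posterior is Normal; its mode equals its mean, the precision-weighted average.
Prior precision 1/σ₀² = 1/2 = 0.5; data precision n/σ² = 17/16 = 1.0625.
μ̂ = (0.5·1 + 1.0625·4.67) / (0.5 + 1.0625) = 5.461875/1.5625 = 3.4956.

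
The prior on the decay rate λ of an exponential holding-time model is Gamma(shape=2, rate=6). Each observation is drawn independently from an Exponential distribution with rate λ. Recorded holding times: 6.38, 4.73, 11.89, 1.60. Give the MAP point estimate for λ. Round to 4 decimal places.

λ̂_MAP = 0.1634

The Exponential(rate=λ) likelihood is ∝ λ^n e^(−λΣtᵢ). Here n = 4 and Σtᵢ = 6.38 + 4.73 + 11.89 + 1.60 = 24.60.
Posterior ∝ λe^(−6λ) · λ^4e^(−24.60λ) = λ^5e^(−30.60λ), i.e. Gamma(6, 30.60).
Mode = (a−1)/b = 5/30.60 ≈ 0.1634.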